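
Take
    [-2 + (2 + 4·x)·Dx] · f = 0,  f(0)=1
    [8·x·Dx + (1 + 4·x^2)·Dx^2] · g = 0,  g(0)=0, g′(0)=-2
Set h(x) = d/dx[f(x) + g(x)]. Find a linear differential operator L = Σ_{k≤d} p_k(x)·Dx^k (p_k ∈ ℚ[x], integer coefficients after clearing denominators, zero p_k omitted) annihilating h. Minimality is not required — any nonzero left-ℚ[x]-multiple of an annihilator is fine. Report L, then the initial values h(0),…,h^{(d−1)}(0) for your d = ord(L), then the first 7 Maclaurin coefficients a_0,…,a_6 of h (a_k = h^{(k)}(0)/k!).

L = (-8 - 40·x + 96·x^2 + 96·x^3) + (-11 - 32·x + 40·x^2 + 384·x^3 + 336·x^4)·Dx + (-1 + 6·x + 24·x^2 + 48·x^3 + 112·x^4 + 96·x^5)·Dx^2  (order 2).
h: a_k = -1, -1, 19/2, -5/2, -221/8, -63/8, 2279/16, …
ICs: h(0) = -1, h′(0) = -1.

f: a_k = 1, 1, -1/2, 1/2, -5/8, 7/8, -21/16, …
g: a_k = 0, -2, 0, 8/3, 0, -32/5, 0, …
Weyl lclm of L_f,L_g ⇒ L₀ (ord ≤ 3).
Derive L from L₀ (diff closure).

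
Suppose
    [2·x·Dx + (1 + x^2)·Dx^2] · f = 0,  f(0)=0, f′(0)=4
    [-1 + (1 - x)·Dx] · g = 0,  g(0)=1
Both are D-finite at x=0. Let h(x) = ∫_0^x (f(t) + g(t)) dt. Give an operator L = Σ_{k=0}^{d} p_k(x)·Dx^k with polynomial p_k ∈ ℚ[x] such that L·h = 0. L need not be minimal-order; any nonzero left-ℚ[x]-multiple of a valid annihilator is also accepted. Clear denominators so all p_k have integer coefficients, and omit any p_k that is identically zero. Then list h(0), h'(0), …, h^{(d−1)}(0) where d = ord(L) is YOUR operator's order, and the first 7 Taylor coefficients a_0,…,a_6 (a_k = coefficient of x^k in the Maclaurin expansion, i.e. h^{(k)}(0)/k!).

L = (2 - 8·x - 6·x^2)·Dx^2 + (-4 + 2·x - 4·x^2 - 6·x^3)·Dx^3 + (1 - x^4)·Dx^4  (order 4).
h: a_k = 0, 1, 5/2, 1/3, -1/12, 1/5, 3/10, …
ICs: h(0) = 0, h′(0) = 1, h′′(0) = 5, h′′′(0) = 2.

f: a_k = 0, 4, 0, -4/3, 0, 4/5, 0, …
g: a_k = 1, 1, 1, 1, 1, 1, 1, …
h₀=f+g: left-lcm gives L₀, ord ≤ 3.
h=∫h₀ ⇒ L = L₀·Dx.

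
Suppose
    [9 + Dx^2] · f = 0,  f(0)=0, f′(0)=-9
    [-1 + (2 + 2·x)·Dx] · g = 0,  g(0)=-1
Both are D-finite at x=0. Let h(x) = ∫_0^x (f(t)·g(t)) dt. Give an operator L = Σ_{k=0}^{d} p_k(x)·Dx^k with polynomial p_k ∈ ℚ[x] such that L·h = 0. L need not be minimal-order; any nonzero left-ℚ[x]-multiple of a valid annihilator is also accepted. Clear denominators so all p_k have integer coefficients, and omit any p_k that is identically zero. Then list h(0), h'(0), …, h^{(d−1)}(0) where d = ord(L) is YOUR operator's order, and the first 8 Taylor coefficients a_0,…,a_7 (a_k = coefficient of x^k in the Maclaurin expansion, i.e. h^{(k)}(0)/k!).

L = (39 + 72·x + 36·x^2)·Dx + (-4 - 4·x)·Dx^2 + (4 + 8·x + 4·x^2)·Dx^3  (order 3).
h: a_k = 0, 0, 9/2, 3/2, -117/32, -99/80, 1581/1280, 3123/8960, …
ICs: h(0) = 0, h′(0) = 0, h′′(0) = 9.

f: a_k = 0, -9, 0, 27/2, 0, -243/40, 0, 729/560, …
g: a_k = -1, -1/2, 1/8, -1/16, 5/128, -7/256, 21/1024, -33/2048, …
Sym-product of L_f,L_g gives L₀ (≤ ord 2).
∫: right-multiply L₀ by Dx.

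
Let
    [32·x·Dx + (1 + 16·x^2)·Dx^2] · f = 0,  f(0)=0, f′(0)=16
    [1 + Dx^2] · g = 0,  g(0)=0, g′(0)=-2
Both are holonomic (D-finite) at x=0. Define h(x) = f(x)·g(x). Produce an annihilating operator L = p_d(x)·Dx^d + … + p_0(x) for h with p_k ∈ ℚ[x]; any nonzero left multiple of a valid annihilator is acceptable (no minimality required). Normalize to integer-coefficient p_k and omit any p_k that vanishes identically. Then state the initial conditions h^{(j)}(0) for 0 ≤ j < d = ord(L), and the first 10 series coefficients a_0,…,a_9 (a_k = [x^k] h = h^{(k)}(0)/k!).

f: a_k = 0, 16, 0, -256/3, 0, 4096/5, 0, -65536/7, 0, 1048576/9, …
g: a_k = 0, -2, 0, 1/3, 0, -1/60, 0, 1/2520, 0, -1/181440, …
h₀=f·g: eliminate ⇒ L₀, order ≤ 2·2.
L = (1105 + 51776·x^2 + 22016·x^4 + 16384·x^6 + 65536·x^8) + (2112·x + 35840·x^3 + 49152·x^5 + 262144·x^7)·Dx + (1122 + 52352·x^2 + 27648·x^4 + 32768·x^6 + 131072·x^8)·Dx^2 + (2112·x + 35840·x^3 + 49152·x^5 + 262144·x^7)·Dx^3 + (17 + 576·x^2 + 5632·x^4 + 16384·x^6 + 65536·x^8)·Dx^4  (order 4).
h: a_k = 0, 0, -32, 0, 176, 0, -15004/9, 0, 284986/15, 0, …
ICs: h(0) = 0, h′(0) = 0, h′′(0) = -64, h′′′(0) = 0.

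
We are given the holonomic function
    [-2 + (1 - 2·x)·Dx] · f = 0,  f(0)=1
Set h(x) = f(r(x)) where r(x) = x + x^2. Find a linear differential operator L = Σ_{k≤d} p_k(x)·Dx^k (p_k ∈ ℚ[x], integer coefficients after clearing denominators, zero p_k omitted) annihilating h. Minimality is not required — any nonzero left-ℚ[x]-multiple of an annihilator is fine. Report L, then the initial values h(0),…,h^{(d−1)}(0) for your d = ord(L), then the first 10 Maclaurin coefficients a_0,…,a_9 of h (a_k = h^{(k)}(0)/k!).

L = (2 + 4·x) + (-1 + 2·x + 2·x^2)·Dx  (order 1).
h: a_k = 1, 2, 6, 16, 44, 120, 328, 896, 2448, 6688, …
ICs: h(0) = 1.

f: a_k = 1, 2, 4, 8, 16, 32, 64, 128, 256, 512, …
Substitute x→r, Dx→(1/r')Dx; clear ⇒ L₀.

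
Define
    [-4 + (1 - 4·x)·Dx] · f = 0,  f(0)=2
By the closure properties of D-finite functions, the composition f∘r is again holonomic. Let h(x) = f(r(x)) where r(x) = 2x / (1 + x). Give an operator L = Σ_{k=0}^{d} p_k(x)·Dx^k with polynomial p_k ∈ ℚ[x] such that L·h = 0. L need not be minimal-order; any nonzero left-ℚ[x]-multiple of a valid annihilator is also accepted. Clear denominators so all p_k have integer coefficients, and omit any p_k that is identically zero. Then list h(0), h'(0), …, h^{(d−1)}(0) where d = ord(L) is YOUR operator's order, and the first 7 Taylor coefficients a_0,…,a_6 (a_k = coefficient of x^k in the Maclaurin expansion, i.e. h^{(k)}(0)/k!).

f: a_k = 2, 8, 32, 128, 512, 2048, 8192, …
L₀ from L_f via x↦r, Dx↦r'^{-1}Dx.
L = 8 + (-1 + 6·x + 7·x^2)·Dx  (order 1).
h: a_k = 2, 16, 112, 784, 5488, 38416, 268912, …
ICs: h(0) = 2.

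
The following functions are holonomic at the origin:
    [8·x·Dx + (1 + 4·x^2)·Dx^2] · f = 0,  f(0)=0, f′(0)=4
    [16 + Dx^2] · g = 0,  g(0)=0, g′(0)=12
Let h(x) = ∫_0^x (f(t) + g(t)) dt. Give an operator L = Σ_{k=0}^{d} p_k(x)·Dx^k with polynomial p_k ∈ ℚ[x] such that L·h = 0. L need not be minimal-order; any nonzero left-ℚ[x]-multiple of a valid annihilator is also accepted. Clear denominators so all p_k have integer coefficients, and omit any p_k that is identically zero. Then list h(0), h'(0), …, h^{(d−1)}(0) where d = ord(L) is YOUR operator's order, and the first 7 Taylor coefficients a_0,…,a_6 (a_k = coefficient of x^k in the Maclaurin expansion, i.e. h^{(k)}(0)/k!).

f: a_k = 0, 4, 0, -16/3, 0, 64/5, 0, …
g: a_k = 0, 12, 0, -32, 0, 128/5, 0, …
Weyl lclm of L_f,L_g ⇒ L₀ (ord ≤ 4).
h=∫₀ˣh₀: take L = L₀·Dx.
L = (-512·x + 5120·x^3 + 4096·x^5)·Dx^2 + (16 + 512·x^2 + 2304·x^4 + 2048·x^6)·Dx^3 + (-32·x + 320·x^3 + 256·x^5)·Dx^4 + (1 + 32·x^2 + 144·x^4 + 128·x^6)·Dx^5  (order 5).
h: a_k = 0, 0, 8, 0, -28/3, 0, 32/5, …
ICs: h(0) = 0, h′(0) = 0, h′′(0) = 16, h′′′(0) = 0, h′′′′(0) = -224.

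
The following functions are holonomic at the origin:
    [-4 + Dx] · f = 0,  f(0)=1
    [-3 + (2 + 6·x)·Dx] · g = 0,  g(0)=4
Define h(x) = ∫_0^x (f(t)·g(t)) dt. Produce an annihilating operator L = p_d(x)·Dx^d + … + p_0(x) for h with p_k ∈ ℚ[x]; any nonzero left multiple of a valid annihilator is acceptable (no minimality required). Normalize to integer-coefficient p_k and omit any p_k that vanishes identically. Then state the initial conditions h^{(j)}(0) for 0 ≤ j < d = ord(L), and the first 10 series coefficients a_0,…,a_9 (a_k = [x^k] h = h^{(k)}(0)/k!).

L = (-11 - 24·x)·Dx + (2 + 6·x)·Dx^2  (order 2).
h: a_k = 0, 4, 11, 103/6, 953/48, 8161/480, 76883/5760, 497863/80640, 9695729/1290240, -133285631/23224320, …
ICs: h(0) = 0, h′(0) = 4.

f: a_k = 1, 4, 8, 32/3, 32/3, 128/15, 256/45, 1024/315, 512/315, 2048/2835, …
g: a_k = 4, 6, -9/2, 27/4, -405/32, 1701/64, -15309/256, 72171/512, -2814669/8192, 14073345/16384, …
Sym-product of L_f,L_g gives L₀ (≤ ord 1).
h=∫₀ˣh₀: take L = L₀·Dx.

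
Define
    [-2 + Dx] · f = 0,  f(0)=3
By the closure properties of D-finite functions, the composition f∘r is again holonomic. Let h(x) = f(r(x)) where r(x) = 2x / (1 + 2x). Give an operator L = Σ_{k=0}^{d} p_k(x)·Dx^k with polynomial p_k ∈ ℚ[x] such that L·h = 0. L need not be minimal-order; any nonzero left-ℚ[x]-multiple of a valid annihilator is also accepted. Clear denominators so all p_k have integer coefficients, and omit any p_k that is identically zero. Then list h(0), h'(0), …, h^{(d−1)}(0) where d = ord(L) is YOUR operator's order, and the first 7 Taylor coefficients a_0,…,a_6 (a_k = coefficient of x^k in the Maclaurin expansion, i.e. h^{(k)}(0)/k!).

L = -4 + (1 + 4·x + 4·x^2)·Dx  (order 1).
h: a_k = 3, 12, 0, -16, 32, -192/5, 256/15, …
ICs: h(0) = 3.

f: a_k = 3, 6, 6, 4, 2, 4/5, 4/15, …
f∘r: x↦r, Dx↦Dx/r' in L_f ⇒ L₀.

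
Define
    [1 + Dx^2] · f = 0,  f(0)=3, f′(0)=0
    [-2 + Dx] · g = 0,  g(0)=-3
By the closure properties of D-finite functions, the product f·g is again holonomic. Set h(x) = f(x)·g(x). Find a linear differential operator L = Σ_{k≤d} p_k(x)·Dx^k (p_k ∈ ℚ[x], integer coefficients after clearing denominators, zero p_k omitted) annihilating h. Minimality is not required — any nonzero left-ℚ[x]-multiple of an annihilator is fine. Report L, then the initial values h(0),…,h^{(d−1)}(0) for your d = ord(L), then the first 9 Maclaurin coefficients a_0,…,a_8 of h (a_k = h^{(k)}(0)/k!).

L = 5 - 4·Dx + Dx^2  (order 2).
h: a_k = -9, -18, -27/2, -3, 21/8, 57/20, 117/80, 139/280, 527/4480, …
ICs: h(0) = -9, h′(0) = -18.

f: a_k = 3, 0, -3/2, 0, 1/8, 0, -1/240, 0, 1/13440, …
g: a_k = -3, -6, -6, -4, -2, -4/5, -4/15, -8/105, -2/105, …
Product ⇒ symmetric product L₀, ord ≤ 2.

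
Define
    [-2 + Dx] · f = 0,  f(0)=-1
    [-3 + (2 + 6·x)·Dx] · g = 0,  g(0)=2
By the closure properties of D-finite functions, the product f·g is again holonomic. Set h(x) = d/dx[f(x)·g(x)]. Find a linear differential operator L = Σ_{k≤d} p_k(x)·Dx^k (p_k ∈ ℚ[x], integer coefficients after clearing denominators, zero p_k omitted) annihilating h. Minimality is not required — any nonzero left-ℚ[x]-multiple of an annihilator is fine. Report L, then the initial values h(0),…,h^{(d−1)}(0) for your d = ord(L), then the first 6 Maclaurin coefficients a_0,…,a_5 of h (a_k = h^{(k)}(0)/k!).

L = (31 + 168·x + 144·x^2) + (-14 - 66·x - 72·x^2)·Dx  (order 1).
h: a_k = -7, -31/2, -181/8, -241/48, -13279/384, 276497/3840, …
ICs: h(0) = -7.

f: a_k = -1, -2, -2, -4/3, -2/3, -4/15, …
g: a_k = 2, 3, -9/4, 27/8, -405/64, 1701/128, …
h₀=f·g: eliminate ⇒ L₀, order ≤ 1·1.
Derive L from L₀ (diff closure).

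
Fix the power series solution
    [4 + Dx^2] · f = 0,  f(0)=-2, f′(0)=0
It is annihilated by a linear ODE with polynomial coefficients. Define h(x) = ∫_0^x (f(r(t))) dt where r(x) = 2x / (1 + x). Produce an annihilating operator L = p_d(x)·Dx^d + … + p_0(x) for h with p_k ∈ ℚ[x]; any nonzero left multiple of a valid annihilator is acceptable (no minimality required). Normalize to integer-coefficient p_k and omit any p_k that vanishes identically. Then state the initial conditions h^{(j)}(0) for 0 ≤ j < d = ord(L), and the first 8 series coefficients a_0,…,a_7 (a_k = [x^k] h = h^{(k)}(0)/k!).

f: a_k = -2, 0, 4, 0, -4/3, 0, 8/45, 0, …
Change of var in L_f (x↦r) gives L₀.
h=∫₀ˣh₀: take L = L₀·Dx.
L = 16·Dx + (2 + 6·x + 6·x^2 + 2·x^3)·Dx^2 + (1 + 4·x + 6·x^2 + 4·x^3 + x^4)·Dx^3  (order 3).
h: a_k = 0, -2, 0, 16/3, -8, 16/3, 32/9, -784/45, …
ICs: h(0) = 0, h′(0) = -2, h′′(0) = 0.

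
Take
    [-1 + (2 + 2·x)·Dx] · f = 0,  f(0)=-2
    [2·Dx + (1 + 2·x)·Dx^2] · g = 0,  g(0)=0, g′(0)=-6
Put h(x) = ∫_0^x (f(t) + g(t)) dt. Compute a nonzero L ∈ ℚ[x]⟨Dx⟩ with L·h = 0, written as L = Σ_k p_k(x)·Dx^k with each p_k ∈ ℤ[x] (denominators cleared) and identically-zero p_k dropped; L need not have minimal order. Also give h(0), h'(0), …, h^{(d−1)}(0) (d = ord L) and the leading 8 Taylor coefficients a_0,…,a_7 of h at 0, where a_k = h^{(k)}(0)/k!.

f: a_k = -2, -1, 1/4, -1/8, 5/64, -7/128, 21/512, -33/1024, …
g: a_k = 0, -6, 6, -8, 12, -96/5, 32, -384/7, …
f+g: L₀ = lclm(L_f,L_g), ord ≤ 1+2.
h=∫h₀ ⇒ L = L₀·Dx.
L = (10 + 4·x)·Dx^2 + (29 + 52·x + 20·x^2)·Dx^3 + (6 + 22·x + 24·x^2 + 8·x^3)·Dx^4  (order 4).
h: a_k = 0, -2, -7/2, 25/12, -65/32, 773/320, -12323/3840, 16405/3584, …
ICs: h(0) = 0, h′(0) = -2, h′′(0) = -7, h′′′(0) = 25/2.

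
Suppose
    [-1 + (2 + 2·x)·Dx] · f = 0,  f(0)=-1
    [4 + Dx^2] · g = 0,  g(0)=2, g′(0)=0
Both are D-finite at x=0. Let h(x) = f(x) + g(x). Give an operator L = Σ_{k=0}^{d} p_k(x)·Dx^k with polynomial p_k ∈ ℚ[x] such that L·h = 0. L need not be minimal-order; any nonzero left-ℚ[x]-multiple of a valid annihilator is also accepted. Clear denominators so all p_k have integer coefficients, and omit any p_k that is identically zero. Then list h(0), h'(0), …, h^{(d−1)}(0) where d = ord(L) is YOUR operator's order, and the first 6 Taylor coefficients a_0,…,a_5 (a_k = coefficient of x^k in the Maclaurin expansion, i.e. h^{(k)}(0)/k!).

f: a_k = -1, -1/2, 1/8, -1/16, 5/128, -7/256, …
g: a_k = 2, 0, -4, 0, 4/3, 0, …
L₀ := lclm(L_f,L_g); ord L₀ ≤ 1+2.
L = (-76 - 128·x - 64·x^2) + (120 + 376·x + 384·x^2 + 128·x^3)·Dx + (-19 - 32·x - 16·x^2)·Dx^2 + (30 + 94·x + 96·x^2 + 32·x^3)·Dx^3  (order 3).
h: a_k = 1, -1/2, -31/8, -1/16, 527/384, -7/256, …
ICs: h(0) = 1, h′(0) = -1/2, h′′(0) = -31/4.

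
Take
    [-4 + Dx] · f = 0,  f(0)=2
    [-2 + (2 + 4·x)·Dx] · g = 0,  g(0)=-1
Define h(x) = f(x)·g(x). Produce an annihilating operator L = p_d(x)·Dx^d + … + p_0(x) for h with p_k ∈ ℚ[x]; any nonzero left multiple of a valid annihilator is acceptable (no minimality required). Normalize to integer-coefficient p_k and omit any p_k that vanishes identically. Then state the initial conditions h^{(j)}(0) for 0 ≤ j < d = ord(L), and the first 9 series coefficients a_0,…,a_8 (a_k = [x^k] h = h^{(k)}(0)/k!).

f: a_k = 2, 8, 16, 64/3, 64/3, 256/15, 512/45, 2048/315, 1024/315, …
g: a_k = -1, -1, 1/2, -1/2, 5/8, -7/8, 21/16, -33/16, 429/128, …
Product ⇒ symmetric product L₀, ord ≤ 1.
L = (-5 - 8·x) + (1 + 2·x)·Dx  (order 1).
h: a_k = -2, -10, -23, -103/3, -449/12, -1949/60, -1643/72, -36047/2520, -135617/20160, …
ICs: h(0) = -2.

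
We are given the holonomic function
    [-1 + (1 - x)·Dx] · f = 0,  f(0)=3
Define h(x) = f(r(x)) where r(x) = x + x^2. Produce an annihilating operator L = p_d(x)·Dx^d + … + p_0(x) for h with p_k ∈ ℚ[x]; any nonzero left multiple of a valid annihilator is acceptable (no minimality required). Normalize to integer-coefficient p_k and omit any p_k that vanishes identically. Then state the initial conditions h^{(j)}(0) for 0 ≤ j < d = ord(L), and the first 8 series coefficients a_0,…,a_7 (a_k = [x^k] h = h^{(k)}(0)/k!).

L = (1 + 2·x) + (-1 + x + x^2)·Dx  (order 1).
h: a_k = 3, 3, 6, 9, 15, 24, 39, 63, …
ICs: h(0) = 3.

f: a_k = 3, 3, 3, 3, 3, 3, 3, 3, …
f∘r: x↦r, Dx↦Dx/r' in L_f ⇒ L₀.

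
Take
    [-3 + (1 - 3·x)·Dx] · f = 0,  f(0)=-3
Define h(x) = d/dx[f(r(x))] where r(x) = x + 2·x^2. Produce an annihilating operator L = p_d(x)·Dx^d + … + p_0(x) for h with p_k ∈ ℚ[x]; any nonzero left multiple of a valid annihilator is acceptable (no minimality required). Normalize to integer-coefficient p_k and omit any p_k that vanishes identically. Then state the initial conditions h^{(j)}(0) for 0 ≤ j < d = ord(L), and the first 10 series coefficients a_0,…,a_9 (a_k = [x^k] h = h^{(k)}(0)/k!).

f: a_k = -3, -9, -27, -81, -243, -729, -2187, -6561, -19683, -59049, …
L₀ from L_f via x↦r, Dx↦r'^{-1}Dx.
h₀' ⇒ L via d/dx closure of L₀.
L = (10 + 36·x + 72·x^2) + (-1 - x + 18·x^2 + 24·x^3)·Dx  (order 1).
h: a_k = -9, -90, -567, -3348, -18225, -95742, -488187, -2439720, -12000069, -58298130, …
ICs: h(0) = -9.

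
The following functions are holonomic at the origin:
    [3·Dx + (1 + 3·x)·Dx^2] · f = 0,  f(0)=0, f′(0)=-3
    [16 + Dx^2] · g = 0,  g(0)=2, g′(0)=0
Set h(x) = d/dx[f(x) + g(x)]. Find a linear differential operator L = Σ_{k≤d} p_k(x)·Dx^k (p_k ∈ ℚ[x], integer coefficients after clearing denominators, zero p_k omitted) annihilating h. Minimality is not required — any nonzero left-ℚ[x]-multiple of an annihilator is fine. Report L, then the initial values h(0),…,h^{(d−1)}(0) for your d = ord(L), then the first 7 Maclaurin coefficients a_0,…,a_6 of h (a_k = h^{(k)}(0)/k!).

f: a_k = 0, -3, 9/2, -9, 81/4, -243/5, 243/2, …
g: a_k = 2, 0, -16, 0, 64/3, 0, -512/45, …
f+g: L₀ = lclm(L_f,L_g), ord ≤ 2+2.
h=h₀': d/dx-closure on L₀ ⇒ L.
L = (1680 + 2304·x + 3456·x^2) + (272 + 1584·x + 3456·x^2 + 3456·x^3)·Dx + (105 + 144·x + 216·x^2)·Dx^2 + (17 + 99·x + 216·x^2 + 216·x^3)·Dx^3  (order 3).
h: a_k = -3, -23, -27, 499/3, -243, 9911/15, -2187, …
ICs: h(0) = -3, h′(0) = -23, h′′(0) = -54.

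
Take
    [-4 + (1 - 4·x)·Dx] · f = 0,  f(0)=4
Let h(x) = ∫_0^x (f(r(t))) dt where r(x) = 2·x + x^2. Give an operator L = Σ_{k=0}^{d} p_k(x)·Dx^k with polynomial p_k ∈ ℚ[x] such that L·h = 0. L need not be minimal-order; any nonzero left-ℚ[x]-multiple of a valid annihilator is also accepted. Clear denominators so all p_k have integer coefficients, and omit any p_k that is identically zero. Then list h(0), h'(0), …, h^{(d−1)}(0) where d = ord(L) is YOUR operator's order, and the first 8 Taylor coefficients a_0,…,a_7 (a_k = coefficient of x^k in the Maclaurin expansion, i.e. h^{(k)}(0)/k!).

f: a_k = 4, 16, 64, 256, 1024, 4096, 16384, 65536, …
Change of var in L_f (x↦r) gives L₀.
∫: right-multiply L₀ by Dx.
L = (8 + 8·x)·Dx + (-1 + 8·x + 4·x^2)·Dx^2  (order 2).
h: a_k = 0, 4, 16, 272/3, 576, 3904, 82688/3, 1401088/7, …
ICs: h(0) = 0, h′(0) = 4.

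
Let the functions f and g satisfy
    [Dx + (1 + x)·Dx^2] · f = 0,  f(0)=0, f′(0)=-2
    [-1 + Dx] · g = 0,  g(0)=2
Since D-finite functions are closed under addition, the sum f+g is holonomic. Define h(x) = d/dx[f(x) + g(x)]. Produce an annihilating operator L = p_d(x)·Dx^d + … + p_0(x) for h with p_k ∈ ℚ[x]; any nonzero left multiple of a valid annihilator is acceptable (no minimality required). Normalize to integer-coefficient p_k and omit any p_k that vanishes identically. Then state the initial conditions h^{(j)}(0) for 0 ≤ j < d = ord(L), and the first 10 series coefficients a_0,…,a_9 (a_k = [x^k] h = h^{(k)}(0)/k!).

f: a_k = 0, -2, 1, -2/3, 1/2, -2/5, 1/3, -2/7, 1/4, -2/9, …
g: a_k = 2, 2, 1, 1/3, 1/12, 1/60, 1/360, 1/2520, 1/20160, 1/181440, …
L₀ := lclm(L_f,L_g); ord L₀ ≤ 2+1.
Differentiate: ansatz ord ≤ ord L₀ ⇒ L.
L = (-3 - x) + (1 - 2·x - x^2)·Dx + (2 + 3·x + x^2)·Dx^2  (order 2).
h: a_k = 0, 4, -1, 7/3, -23/12, 121/60, -719/360, 5041/2520, -40319/20160, 362881/181440, …
ICs: h(0) = 0, h′(0) = 4.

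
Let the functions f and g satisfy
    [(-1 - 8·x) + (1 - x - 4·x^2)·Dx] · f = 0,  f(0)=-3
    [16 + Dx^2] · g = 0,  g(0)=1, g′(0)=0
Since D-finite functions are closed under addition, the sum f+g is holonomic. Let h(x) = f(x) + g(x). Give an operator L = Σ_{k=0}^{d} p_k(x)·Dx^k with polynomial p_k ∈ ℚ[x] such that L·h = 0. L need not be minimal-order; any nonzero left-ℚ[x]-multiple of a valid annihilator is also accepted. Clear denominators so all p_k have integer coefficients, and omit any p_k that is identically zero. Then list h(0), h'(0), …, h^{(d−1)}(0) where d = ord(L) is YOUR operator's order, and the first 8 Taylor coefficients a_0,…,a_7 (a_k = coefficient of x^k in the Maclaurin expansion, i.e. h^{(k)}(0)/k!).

L = (560 + 4608·x + 1664·x^2 + 6144·x^3 + 10240·x^4 + 16384·x^5) + (-208 + 272·x + 896·x^2 - 1408·x^3 - 1536·x^4 + 6144·x^5 + 8192·x^6)·Dx + (35 + 288·x + 104·x^2 + 384·x^3 + 640·x^4 + 1024·x^5)·Dx^2 + (-13 + 17·x + 56·x^2 - 88·x^3 - 96·x^4 + 384·x^5 + 512·x^6)·Dx^3  (order 3).
h: a_k = -2, -3, -23, -27, -229/3, -195, -24691/45, -1323, …
ICs: h(0) = -2, h′(0) = -3, h′′(0) = -46.

f: a_k = -3, -3, -15, -27, -87, -195, -543, -1323, …
g: a_k = 1, 0, -8, 0, 32/3, 0, -256/45, 0, …
f+g: L₀ = lclm(L_f,L_g), ord ≤ 1+2.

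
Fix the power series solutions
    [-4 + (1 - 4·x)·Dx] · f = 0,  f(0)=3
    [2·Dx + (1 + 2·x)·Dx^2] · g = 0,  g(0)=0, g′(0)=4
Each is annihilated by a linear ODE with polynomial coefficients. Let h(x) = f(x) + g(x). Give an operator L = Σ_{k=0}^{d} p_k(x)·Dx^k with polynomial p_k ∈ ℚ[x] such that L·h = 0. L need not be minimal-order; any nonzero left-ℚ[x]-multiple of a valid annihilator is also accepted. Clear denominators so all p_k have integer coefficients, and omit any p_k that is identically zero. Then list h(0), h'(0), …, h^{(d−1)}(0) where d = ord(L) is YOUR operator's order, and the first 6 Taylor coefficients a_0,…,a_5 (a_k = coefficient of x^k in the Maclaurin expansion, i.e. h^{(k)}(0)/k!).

f: a_k = 3, 12, 48, 192, 768, 3072, …
g: a_k = 0, 4, -4, 16/3, -8, 64/5, …
Weyl lclm of L_f,L_g ⇒ L₀ (ord ≤ 3).
L = (128 + 64·x)·Dx + (44 + 224·x + 128·x^2)·Dx^2 + (-5 + 6·x + 48·x^2 + 32·x^3)·Dx^3  (order 3).
h: a_k = 3, 16, 44, 592/3, 760, 15424/5, …
ICs: h(0) = 3, h′(0) = 16, h′′(0) = 88.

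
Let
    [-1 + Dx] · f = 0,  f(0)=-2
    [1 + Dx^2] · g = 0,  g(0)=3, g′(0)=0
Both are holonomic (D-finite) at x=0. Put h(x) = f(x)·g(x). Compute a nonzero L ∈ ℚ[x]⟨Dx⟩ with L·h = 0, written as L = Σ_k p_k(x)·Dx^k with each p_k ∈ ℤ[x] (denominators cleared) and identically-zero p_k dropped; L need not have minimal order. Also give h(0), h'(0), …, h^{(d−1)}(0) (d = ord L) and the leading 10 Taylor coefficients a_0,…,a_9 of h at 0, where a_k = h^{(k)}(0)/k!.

L = 2 - 2·Dx + Dx^2  (order 2).
h: a_k = -6, -6, 0, 2, 1, 1/5, 0, -1/105, -1/420, -1/3780, …
ICs: h(0) = -6, h′(0) = -6.

f: a_k = -2, -2, -1, -1/3, -1/12, -1/60, -1/360, -1/2520, -1/20160, -1/181440, …
g: a_k = 3, 0, -3/2, 0, 1/8, 0, -1/240, 0, 1/13440, 0, …
Sym-product of L_f,L_g gives L₀ (≤ ord 2).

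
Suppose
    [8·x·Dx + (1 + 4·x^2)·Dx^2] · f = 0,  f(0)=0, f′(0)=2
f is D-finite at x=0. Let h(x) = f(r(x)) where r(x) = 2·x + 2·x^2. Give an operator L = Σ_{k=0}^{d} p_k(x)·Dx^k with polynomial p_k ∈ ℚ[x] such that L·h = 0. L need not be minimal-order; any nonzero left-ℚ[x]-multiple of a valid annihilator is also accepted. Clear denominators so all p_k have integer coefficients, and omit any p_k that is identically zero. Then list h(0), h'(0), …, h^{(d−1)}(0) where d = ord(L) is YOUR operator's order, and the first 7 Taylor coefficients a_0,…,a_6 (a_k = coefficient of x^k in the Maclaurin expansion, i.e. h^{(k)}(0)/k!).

f: a_k = 0, 2, 0, -8/3, 0, 32/5, 0, …
Substitute x→r, Dx→(1/r')Dx; clear ⇒ L₀.
L = (-2 + 32·x + 128·x^2 + 192·x^3 + 96·x^4)·Dx + (1 + 2·x + 16·x^2 + 64·x^3 + 80·x^4 + 32·x^5)·Dx^2  (order 2).
h: a_k = 0, 4, 4, -64/3, -64, 704/5, 3008/3, …
ICs: h(0) = 0, h′(0) = 4.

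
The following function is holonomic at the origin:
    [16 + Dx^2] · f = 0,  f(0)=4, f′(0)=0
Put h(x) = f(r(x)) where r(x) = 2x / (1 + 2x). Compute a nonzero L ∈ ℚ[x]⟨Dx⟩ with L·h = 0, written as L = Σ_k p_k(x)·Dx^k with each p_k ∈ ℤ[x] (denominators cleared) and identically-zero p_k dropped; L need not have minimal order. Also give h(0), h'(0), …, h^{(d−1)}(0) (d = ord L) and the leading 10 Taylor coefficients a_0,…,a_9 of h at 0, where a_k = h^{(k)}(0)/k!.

f: a_k = 4, 0, -32, 0, 128/3, 0, -1024/45, 0, 2048/315, 0, …
h₀=f(r): pull back L_f along r ⇒ L₀.
L = 64 + (4 + 24·x + 48·x^2 + 32·x^3)·Dx + (1 + 8·x + 24·x^2 + 32·x^3 + 16·x^4)·Dx^2  (order 2).
h: a_k = 4, 0, -128, 512, -2560/3, -4096/3, 702464/45, -335872/5, 12869632/63, -146931712/315, …
ICs: h(0) = 4, h′(0) = 0.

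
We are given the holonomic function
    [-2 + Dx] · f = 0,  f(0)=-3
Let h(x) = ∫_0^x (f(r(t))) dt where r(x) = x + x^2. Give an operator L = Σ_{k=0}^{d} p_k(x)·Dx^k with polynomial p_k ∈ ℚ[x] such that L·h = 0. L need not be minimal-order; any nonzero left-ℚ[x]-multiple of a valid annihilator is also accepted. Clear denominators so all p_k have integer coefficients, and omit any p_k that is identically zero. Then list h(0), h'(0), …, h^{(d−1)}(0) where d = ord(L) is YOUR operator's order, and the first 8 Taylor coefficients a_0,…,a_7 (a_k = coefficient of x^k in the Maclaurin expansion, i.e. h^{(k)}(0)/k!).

f: a_k = -3, -6, -6, -4, -2, -4/5, -4/15, -8/105, …
L₀ from L_f via x↦r, Dx↦r'^{-1}Dx.
∫: right-multiply L₀ by Dx.
L = (-2 - 4·x)·Dx + Dx^2  (order 2).
h: a_k = 0, -3, -3, -4, -4, -4, -52/15, -304/105, …
ICs: h(0) = 0, h′(0) = -3.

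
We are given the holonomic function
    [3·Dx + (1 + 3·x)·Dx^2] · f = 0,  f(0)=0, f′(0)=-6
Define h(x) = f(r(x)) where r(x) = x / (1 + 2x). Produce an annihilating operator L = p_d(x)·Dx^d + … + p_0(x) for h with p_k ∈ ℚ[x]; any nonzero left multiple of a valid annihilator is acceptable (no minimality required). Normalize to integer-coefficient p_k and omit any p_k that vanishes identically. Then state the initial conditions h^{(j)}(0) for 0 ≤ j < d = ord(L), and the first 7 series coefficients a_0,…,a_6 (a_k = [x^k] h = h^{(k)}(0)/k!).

f: a_k = 0, -6, 9, -18, 81/2, -486/5, 243, …
h₀=f(r): pull back L_f along r ⇒ L₀.
L = (7 + 20·x)·Dx + (1 + 7·x + 10·x^2)·Dx^2  (order 2).
h: a_k = 0, -6, 21, -78, 609/2, -6186/5, 5187, …
ICs: h(0) = 0, h′(0) = -6.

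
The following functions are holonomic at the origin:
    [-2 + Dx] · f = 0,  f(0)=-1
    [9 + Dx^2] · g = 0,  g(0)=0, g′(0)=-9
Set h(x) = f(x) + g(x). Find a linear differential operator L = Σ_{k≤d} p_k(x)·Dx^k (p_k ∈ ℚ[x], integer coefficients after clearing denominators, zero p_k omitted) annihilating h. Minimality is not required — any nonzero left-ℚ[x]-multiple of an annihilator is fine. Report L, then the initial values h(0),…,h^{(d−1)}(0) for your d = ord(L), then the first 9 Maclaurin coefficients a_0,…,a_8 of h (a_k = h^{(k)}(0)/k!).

L = -18 + 9·Dx - 2·Dx^2 + Dx^3  (order 3).
h: a_k = -1, -11, -2, 73/6, -2/3, -761/120, -4/45, 919/720, -2/315, …
ICs: h(0) = -1, h′(0) = -11, h′′(0) = -4.

f: a_k = -1, -2, -2, -4/3, -2/3, -4/15, -4/45, -8/315, -2/315, …
g: a_k = 0, -9, 0, 27/2, 0, -243/40, 0, 729/560, 0, …
L₀ := lclm(L_f,L_g); ord L₀ ≤ 1+2.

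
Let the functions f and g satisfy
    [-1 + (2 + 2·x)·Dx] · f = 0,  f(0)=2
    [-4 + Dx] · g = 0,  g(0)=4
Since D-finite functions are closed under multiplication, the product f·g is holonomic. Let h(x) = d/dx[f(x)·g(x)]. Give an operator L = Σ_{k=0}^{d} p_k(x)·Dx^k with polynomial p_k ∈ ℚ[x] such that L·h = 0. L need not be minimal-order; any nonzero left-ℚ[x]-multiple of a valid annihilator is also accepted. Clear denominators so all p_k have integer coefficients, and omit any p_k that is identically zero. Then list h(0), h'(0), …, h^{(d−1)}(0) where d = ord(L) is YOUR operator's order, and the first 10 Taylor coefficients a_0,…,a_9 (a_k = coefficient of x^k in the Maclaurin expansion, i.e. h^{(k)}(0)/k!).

L = (79 + 144·x + 64·x^2) + (-18 - 34·x - 16·x^2)·Dx  (order 1).
h: a_k = 36, 158, 683/2, 1947/4, 49553/96, 417727/960, 389323/1280, 29265889/161280, 243638873/2580480, 224615351/5160960, …
ICs: h(0) = 36.

f: a_k = 2, 1, -1/4, 1/8, -5/64, 7/128, -21/512, 33/1024, -429/16384, 715/32768, …
g: a_k = 4, 16, 32, 128/3, 128/3, 512/15, 1024/45, 4096/315, 2048/315, 8192/2835, …
Product ⇒ symmetric product L₀, ord ≤ 1.
Differentiate: ansatz ord ≤ ord L₀ ⇒ L.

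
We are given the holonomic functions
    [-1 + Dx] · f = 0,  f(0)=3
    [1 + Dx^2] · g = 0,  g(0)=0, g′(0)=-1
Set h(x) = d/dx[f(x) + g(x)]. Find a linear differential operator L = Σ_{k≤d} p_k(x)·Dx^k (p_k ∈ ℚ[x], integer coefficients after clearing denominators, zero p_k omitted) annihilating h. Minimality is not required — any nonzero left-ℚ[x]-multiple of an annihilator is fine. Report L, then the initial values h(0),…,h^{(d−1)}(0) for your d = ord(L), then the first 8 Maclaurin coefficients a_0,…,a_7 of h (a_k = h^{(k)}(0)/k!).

L = 1 - Dx + Dx^2 - Dx^3  (order 3).
h: a_k = 2, 3, 2, 1/2, 1/12, 1/40, 1/180, 1/1680, …
ICs: h(0) = 2, h′(0) = 3, h′′(0) = 4.

f: a_k = 3, 3, 3/2, 1/2, 1/8, 1/40, 1/240, 1/1680, …
g: a_k = 0, -1, 0, 1/6, 0, -1/120, 0, 1/5040, …
f+g: L₀ = lclm(L_f,L_g), ord ≤ 1+2.
h₀' ⇒ L via d/dx closure of L₀.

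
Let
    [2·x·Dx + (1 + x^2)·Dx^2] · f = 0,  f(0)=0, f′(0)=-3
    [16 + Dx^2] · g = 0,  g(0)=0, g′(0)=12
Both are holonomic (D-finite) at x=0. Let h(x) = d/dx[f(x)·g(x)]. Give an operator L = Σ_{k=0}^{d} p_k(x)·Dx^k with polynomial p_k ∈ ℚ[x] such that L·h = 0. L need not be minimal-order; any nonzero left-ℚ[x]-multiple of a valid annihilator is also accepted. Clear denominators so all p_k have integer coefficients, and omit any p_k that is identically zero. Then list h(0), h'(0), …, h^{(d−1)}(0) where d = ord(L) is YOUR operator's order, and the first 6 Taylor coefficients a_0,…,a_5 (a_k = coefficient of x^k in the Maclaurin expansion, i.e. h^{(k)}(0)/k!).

L = (32960 + 157056·x^2 + 319424·x^4 + 359424·x^6 + 242688·x^8 + 94208·x^10 + 16384·x^12) + (6752·x + 28736·x^3 + 49120·x^5 + 43520·x^7 + 20480·x^9 + 4096·x^11)·Dx + (3420 + 17320·x^2 + 37356·x^4 + 44272·x^6 + 30848·x^8 + 12032·x^10 + 2048·x^12)·Dx^2 + (422·x + 1796·x^3 + 3070·x^5 + 2720·x^7 + 1280·x^9 + 256·x^11)·Dx^3 + (85 + 469·x^2 + 1087·x^4 + 1363·x^6 + 980·x^8 + 384·x^10 + 64·x^12)·Dx^4  (order 4).
h: a_k = 0, -72, 0, 432, 0, -696, …
ICs: h(0) = 0, h′(0) = -72, h′′(0) = 0, h′′′(0) = 2592.

f: a_k = 0, -3, 0, 1, 0, -3/5, …
g: a_k = 0, 12, 0, -32, 0, 128/5, …
Product ⇒ symmetric product L₀, ord ≤ 4.
h=h₀': d/dx-closure on L₀ ⇒ L.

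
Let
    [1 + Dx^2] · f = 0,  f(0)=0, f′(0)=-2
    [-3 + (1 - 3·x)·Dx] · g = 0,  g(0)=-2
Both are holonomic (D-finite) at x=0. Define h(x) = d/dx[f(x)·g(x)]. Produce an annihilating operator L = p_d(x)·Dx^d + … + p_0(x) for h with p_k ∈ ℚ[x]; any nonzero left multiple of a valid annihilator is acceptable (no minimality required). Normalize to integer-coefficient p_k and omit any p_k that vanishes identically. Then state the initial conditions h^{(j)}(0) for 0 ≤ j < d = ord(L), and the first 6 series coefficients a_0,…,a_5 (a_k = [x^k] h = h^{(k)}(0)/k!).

f: a_k = 0, -2, 0, 1/3, 0, -1/60, …
g: a_k = -2, -6, -18, -54, -162, -486, …
Product ⇒ symmetric product L₀, ord ≤ 2.
Derive L from L₀ (diff closure).
L = (-17 - 6·x + 9·x^2) + (-6 + 18·x)·Dx + (1 - 6·x + 9·x^2)·Dx^2  (order 2).
h: a_k = 4, 24, 106, 424, 9541/6, 28623/5, …
ICs: h(0) = 4, h′(0) = 24.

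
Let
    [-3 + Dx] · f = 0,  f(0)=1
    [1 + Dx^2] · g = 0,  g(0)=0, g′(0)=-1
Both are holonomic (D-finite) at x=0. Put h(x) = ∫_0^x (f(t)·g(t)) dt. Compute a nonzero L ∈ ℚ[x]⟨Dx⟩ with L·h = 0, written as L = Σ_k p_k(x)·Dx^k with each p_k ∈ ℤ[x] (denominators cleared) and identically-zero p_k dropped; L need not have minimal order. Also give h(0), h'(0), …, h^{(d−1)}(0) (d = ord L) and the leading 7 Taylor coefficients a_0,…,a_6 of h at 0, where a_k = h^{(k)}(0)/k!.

L = 10·Dx - 6·Dx^2 + Dx^3  (order 3).
h: a_k = 0, 0, -1/2, -1, -13/12, -4/5, -79/180, …
ICs: h(0) = 0, h′(0) = 0, h′′(0) = -1.

f: a_k = 1, 3, 9/2, 9/2, 27/8, 81/40, 81/80, …
g: a_k = 0, -1, 0, 1/6, 0, -1/120, 0, …
h₀=f·g: eliminate ⇒ L₀, order ≤ 1·2.
h=∫h₀ ⇒ L = L₀·Dx.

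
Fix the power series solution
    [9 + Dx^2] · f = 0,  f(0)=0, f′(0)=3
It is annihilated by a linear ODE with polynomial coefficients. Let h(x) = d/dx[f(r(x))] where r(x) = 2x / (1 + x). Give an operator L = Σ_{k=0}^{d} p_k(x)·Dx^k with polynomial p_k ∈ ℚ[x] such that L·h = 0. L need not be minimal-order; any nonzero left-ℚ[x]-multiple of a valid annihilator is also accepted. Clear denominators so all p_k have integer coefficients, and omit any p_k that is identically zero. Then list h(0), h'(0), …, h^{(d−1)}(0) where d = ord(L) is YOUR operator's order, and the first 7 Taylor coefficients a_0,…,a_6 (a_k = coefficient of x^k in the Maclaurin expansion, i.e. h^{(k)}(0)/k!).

f: a_k = 0, 3, 0, -9/2, 0, 81/40, 0, …
Change of var in L_f (x↦r) gives L₀.
Differentiate: ansatz ord ≤ ord L₀ ⇒ L.
L = (42 + 12·x + 6·x^2) + (6 + 18·x + 18·x^2 + 6·x^3)·Dx + (1 + 4·x + 6·x^2 + 4·x^3 + x^4)·Dx^2  (order 2).
h: a_k = 6, -12, -90, 408, -726, 180, 13386/5, …
ICs: h(0) = 6, h′(0) = -12.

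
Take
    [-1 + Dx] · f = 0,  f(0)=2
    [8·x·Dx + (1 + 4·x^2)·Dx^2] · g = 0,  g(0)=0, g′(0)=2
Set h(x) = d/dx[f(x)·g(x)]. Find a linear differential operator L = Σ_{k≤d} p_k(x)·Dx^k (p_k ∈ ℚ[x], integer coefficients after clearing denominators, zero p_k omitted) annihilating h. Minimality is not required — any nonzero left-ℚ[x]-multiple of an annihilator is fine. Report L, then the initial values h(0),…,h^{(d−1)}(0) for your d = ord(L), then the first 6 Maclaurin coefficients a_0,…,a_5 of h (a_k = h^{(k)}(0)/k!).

L = (-7 - 16·x + 104·x^2 - 64·x^3 + 16·x^4) + (6 + 24·x - 112·x^2 + 96·x^3 - 32·x^4)·Dx + (1 - 8·x + 8·x^2 - 32·x^3 + 16·x^4)·Dx^2  (order 2).
h: a_k = 4, 8, -10, -56/3, 103/2, 215/3, …
ICs: h(0) = 4, h′(0) = 8.

f: a_k = 2, 2, 1, 1/3, 1/12, 1/60, …
g: a_k = 0, 2, 0, -8/3, 0, 32/5, …
L₀ := L_f ⊗_s L_g (sym. prod.), ord ≤ 2.
Derive L from L₀ (diff closure).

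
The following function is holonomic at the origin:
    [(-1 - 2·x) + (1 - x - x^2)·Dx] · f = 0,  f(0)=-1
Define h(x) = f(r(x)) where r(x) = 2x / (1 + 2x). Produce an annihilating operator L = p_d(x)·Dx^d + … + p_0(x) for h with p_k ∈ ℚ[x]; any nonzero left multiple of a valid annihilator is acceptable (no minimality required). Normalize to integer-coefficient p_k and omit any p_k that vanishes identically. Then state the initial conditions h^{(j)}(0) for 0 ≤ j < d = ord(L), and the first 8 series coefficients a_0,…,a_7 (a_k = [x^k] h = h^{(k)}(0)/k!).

f: a_k = -1, -1, -2, -3, -5, -8, -13, -21, …
f∘r: x↦r, Dx↦Dx/r' in L_f ⇒ L₀.
L = (2 + 12·x) + (-1 - 4·x + 8·x^3)·Dx  (order 1).
h: a_k = -1, -2, -4, 0, -16, 32, -128, 384, …
ICs: h(0) = -1.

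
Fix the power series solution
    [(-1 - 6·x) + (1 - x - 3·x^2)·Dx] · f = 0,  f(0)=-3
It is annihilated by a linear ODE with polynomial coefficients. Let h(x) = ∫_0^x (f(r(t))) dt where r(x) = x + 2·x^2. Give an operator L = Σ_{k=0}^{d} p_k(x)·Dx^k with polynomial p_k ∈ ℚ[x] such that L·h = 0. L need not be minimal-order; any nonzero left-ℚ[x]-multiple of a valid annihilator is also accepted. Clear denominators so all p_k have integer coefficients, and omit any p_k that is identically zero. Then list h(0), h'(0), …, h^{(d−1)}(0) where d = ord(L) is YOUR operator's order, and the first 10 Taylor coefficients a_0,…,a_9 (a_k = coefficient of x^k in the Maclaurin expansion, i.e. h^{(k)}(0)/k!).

L = (1 + 10·x + 36·x^2 + 48·x^3)·Dx + (-1 + x + 5·x^2 + 12·x^3 + 12·x^4)·Dx^2  (order 2).
h: a_k = 0, -3, -3/2, -6, -69/4, -231/5, -138, -3027/7, -10767/8, -4290, …
ICs: h(0) = 0, h′(0) = -3.

f: a_k = -3, -3, -12, -21, -57, -120, -291, -651, -1524, -3477, …
Change of var in L_f (x↦r) gives L₀.
h=∫h₀ ⇒ L = L₀·Dx.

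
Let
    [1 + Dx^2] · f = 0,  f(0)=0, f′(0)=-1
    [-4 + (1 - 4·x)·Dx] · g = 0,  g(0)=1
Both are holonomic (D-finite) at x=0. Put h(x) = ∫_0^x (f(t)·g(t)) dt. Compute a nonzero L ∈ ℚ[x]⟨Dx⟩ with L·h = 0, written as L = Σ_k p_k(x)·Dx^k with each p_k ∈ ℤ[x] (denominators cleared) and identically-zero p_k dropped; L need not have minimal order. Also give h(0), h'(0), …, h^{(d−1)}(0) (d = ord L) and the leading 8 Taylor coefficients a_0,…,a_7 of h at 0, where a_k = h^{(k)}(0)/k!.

L = (-1 + 4·x)·Dx + 8·Dx^2 + (-1 + 4·x)·Dx^3  (order 3).
h: a_k = 0, 0, -1/2, -4/3, -95/24, -38/3, -30401/720, -4343/30, …
ICs: h(0) = 0, h′(0) = 0, h′′(0) = -1.

f: a_k = 0, -1, 0, 1/6, 0, -1/120, 0, 1/5040, …
g: a_k = 1, 4, 16, 64, 256, 1024, 4096, 16384, …
f·g: L₀ = L_f ⊗_s L_g, ord ≤ 2·1.
h=∫₀ˣh₀: take L = L₀·Dx.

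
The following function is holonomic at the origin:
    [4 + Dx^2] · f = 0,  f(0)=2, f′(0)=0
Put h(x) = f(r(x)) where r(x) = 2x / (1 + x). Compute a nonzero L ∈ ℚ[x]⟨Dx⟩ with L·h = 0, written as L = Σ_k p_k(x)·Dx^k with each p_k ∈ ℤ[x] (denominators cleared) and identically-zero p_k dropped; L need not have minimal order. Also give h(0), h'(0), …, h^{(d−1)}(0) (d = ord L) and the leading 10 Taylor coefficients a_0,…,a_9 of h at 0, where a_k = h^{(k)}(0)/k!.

f: a_k = 2, 0, -4, 0, 4/3, 0, -8/45, 0, 4/315, 0, …
L₀ from L_f via x↦r, Dx↦r'^{-1}Dx.
L = 16 + (2 + 6·x + 6·x^2 + 2·x^3)·Dx + (1 + 4·x + 6·x^2 + 4·x^3 + x^4)·Dx^2  (order 2).
h: a_k = 2, 0, -16, 32, -80/3, -64/3, 5488/45, -1312/5, 25136/63, -143488/315, …
ICs: h(0) = 2, h′(0) = 0.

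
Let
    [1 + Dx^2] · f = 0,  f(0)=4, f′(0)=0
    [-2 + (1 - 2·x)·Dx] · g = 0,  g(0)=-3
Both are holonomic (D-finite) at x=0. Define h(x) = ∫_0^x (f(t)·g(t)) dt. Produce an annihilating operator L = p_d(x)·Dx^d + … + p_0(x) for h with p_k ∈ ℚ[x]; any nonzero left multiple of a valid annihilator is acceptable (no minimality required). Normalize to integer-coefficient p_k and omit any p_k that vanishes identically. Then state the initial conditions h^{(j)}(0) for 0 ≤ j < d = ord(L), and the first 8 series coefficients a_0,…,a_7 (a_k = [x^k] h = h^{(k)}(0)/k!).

L = (-1 + 2·x)·Dx + 4·Dx^2 + (-1 + 2·x)·Dx^3  (order 3).
h: a_k = 0, -12, -12, -14, -21, -337/10, -337/6, -5777/60, …
ICs: h(0) = 0, h′(0) = -12, h′′(0) = -24.

f: a_k = 4, 0, -2, 0, 1/6, 0, -1/180, 0, …
g: a_k = -3, -6, -12, -24, -48, -96, -192, -384, …
Product ⇒ symmetric product L₀, ord ≤ 2.
∫: right-multiply L₀ by Dx.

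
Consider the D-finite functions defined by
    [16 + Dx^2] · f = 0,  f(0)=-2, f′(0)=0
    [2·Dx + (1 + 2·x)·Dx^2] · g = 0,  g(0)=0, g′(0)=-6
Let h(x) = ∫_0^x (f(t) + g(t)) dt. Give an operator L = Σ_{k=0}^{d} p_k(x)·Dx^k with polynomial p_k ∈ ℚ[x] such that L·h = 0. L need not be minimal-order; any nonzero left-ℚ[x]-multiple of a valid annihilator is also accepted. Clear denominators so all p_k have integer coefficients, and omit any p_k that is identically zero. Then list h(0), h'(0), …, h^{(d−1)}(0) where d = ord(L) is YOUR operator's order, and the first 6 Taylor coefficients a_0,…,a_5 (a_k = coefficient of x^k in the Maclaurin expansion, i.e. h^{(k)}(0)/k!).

f: a_k = -2, 0, 16, 0, -64/3, 0, …
g: a_k = 0, -6, 6, -8, 12, -96/5, …
L₀ := lclm(L_f,L_g); ord L₀ ≤ 2+2.
∫: right-multiply L₀ by Dx.
L = (160 + 256·x + 256·x^2)·Dx^2 + (48 + 224·x + 384·x^2 + 256·x^3)·Dx^3 + (10 + 16·x + 16·x^2)·Dx^4 + (3 + 14·x + 24·x^2 + 16·x^3)·Dx^5  (order 5).
h: a_k = 0, -2, -3, 22/3, -2, -28/15, …
ICs: h(0) = 0, h′(0) = -2, h′′(0) = -6, h′′′(0) = 44, h′′′′(0) = -48.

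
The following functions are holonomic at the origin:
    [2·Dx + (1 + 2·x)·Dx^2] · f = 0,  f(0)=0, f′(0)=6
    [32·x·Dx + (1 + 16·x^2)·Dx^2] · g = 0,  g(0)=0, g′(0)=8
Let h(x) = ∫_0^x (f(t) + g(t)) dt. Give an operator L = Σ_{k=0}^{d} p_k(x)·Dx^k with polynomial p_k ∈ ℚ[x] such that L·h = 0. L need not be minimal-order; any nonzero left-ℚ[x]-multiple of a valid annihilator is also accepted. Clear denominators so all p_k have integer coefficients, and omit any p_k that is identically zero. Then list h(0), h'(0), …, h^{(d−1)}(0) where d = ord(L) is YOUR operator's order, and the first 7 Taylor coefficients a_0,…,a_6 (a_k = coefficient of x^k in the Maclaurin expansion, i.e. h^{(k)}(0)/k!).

L = (-32 - 192·x + 1536·x^2 + 1024·x^3)·Dx^2 + (-20 - 64·x + 576·x^2 + 3072·x^3 + 2048·x^4)·Dx^3 + (-1 + 14·x + 32·x^2 + 256·x^3 + 768·x^4 + 512·x^5)·Dx^4  (order 4).
h: a_k = 0, 0, 7, -2, -26/3, -12/5, 1072/15, …
ICs: h(0) = 0, h′(0) = 0, h′′(0) = 14, h′′′(0) = -12.

f: a_k = 0, 6, -6, 8, -12, 96/5, -32, …
g: a_k = 0, 8, 0, -128/3, 0, 2048/5, 0, …
Weyl lclm of L_f,L_g ⇒ L₀ (ord ≤ 4).
h=∫h₀ ⇒ L = L₀·Dx.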